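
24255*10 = 242550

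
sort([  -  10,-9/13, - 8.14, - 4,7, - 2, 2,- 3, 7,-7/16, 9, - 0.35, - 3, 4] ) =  [ - 10,-8.14, - 4, - 3,- 3, - 2,-9/13,-7/16, - 0.35, 2,  4, 7,7,  9] 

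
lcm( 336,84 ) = 336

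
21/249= 7/83 =0.08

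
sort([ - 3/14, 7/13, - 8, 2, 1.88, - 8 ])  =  [ - 8,  -  8, - 3/14,7/13  ,  1.88,2]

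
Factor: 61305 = 3^1*5^1*61^1 *67^1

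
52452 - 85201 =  - 32749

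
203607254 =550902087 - 347294833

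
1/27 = 1/27= 0.04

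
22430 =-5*(  -  4486)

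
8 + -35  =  -27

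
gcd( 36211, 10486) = 49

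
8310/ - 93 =-90 + 20/31 = -89.35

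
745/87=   8 + 49/87=8.56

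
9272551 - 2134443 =7138108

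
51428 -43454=7974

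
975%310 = 45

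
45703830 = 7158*6385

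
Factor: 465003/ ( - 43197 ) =- 3^1*17^( - 1)*61^1 = -  183/17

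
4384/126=34 + 50/63 = 34.79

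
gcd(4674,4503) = 57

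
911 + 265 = 1176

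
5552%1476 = 1124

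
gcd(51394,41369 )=1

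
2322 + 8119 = 10441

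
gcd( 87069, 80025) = 3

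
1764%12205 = 1764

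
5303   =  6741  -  1438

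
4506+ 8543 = 13049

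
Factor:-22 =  - 2^1 * 11^1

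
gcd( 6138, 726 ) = 66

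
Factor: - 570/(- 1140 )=1/2  =  2^( - 1 )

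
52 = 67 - 15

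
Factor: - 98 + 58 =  - 2^3*5^1 = - 40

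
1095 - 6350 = - 5255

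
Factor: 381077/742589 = 71^(- 1)*10459^( - 1)* 381077^1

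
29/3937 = 29/3937 =0.01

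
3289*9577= 31498753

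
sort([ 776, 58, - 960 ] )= [ - 960, 58, 776]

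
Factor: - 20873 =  - 20873^1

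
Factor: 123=3^1*41^1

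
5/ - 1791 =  - 5/1791 = -  0.00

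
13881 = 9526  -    -  4355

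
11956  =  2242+9714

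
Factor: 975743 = 975743^1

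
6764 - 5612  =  1152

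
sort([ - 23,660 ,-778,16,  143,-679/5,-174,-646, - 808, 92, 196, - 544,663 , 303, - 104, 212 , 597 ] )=[- 808, - 778,-646, - 544, - 174,-679/5,-104 , - 23 , 16 , 92, 143,  196,212, 303,597, 660 , 663]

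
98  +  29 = 127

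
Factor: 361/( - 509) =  - 19^2*509^( - 1)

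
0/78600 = 0 = 0.00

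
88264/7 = 12609 + 1/7 = 12609.14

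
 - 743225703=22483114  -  765708817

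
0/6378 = 0 = 0.00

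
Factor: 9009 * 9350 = 84234150 = 2^1*3^2*5^2*7^1*11^2*13^1*17^1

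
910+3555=4465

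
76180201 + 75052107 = 151232308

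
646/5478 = 323/2739 =0.12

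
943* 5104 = 4813072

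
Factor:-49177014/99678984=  - 8196169/16613164 =-  2^(-2)*71^1*241^1*479^1*4153291^( - 1)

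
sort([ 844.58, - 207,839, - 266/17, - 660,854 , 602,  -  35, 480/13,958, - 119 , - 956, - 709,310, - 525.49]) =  [ - 956, - 709, - 660, - 525.49, - 207, - 119, - 35,-266/17,480/13,310,602, 839, 844.58 , 854, 958]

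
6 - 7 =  - 1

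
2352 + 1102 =3454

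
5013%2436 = 141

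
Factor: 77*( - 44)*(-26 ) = 2^3*7^1 * 11^2*13^1 = 88088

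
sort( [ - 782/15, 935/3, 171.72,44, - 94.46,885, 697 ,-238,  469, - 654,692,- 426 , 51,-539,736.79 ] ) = [-654, - 539,-426,-238, - 94.46, - 782/15,44,51,171.72,935/3,469, 692, 697,736.79  ,  885]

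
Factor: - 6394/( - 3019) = 2^1*23^1*139^1 * 3019^ ( - 1 )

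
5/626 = 5/626 = 0.01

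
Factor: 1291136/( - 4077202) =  - 2^6 * 7^1 * 11^1*131^1*757^ ( - 1 )*2693^ ( - 1 )  =  - 645568/2038601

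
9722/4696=4861/2348 = 2.07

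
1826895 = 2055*889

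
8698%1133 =767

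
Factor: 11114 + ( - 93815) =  - 3^4*1021^1 = - 82701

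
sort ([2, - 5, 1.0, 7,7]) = [ - 5,1.0,2,7,7] 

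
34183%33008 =1175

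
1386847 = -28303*(-49 )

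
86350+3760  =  90110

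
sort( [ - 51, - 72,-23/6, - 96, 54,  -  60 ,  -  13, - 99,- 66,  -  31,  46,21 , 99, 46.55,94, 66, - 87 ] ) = [  -  99, - 96 ,-87,  -  72,  -  66, - 60,-51  , -31,-13,  -  23/6, 21, 46,46.55,54, 66,94, 99 ]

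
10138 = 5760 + 4378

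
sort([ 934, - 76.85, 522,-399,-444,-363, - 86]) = [  -  444, - 399,  -  363, - 86,-76.85 , 522,934 ] 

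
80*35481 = 2838480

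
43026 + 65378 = 108404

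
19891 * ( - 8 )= - 159128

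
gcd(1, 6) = 1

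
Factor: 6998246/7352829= 2^1*3^( - 3 )*11^( - 1 )*19^( - 1)*151^1*1303^( - 1)*23173^1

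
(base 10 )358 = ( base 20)hi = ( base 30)BS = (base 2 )101100110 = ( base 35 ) a8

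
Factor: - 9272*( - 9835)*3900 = 355641468000 = 2^5*3^1*5^3*7^1*13^1*19^1*61^1*281^1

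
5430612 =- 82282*(-66) 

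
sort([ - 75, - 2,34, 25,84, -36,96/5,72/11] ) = [- 75, - 36,  -  2,72/11,96/5,25, 34,84]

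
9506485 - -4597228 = 14103713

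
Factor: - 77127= - 3^1 * 47^1*547^1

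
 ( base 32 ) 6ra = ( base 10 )7018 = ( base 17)174E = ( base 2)1101101101010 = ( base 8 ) 15552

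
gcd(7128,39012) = 12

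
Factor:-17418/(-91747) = 2^1*3^1*23^( - 1)*2903^1*3989^(-1) 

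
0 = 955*0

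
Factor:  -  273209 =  - 29^1*9421^1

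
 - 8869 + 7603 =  - 1266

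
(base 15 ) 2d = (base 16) 2B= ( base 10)43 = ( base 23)1k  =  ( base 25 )1I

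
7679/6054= 7679/6054=1.27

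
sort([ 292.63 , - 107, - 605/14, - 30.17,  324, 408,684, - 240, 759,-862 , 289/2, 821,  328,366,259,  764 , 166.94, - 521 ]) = [ - 862, - 521, - 240, - 107, - 605/14, - 30.17, 289/2  ,  166.94,259 , 292.63,324 , 328,366,408,684,759, 764, 821]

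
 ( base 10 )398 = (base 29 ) DL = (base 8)616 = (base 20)ji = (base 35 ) BD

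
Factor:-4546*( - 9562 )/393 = 43468852/393 = 2^2* 3^( - 1 )*7^1*131^( - 1)*683^1*2273^1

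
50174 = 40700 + 9474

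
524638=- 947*( - 554)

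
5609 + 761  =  6370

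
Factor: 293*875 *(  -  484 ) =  - 124085500 = - 2^2  *5^3*7^1*11^2*293^1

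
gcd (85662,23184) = 18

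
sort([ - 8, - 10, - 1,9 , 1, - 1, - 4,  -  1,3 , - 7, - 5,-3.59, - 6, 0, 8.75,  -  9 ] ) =[ - 10, -9,  -  8, - 7, - 6, - 5, - 4, - 3.59,  -  1, -1 , - 1,  0, 1, 3, 8.75, 9]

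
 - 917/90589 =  - 917/90589 = - 0.01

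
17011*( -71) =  - 1207781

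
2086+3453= 5539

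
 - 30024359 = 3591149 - 33615508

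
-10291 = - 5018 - 5273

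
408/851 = 408/851 = 0.48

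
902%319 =264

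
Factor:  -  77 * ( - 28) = 2^2*7^2*11^1 = 2156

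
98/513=98/513= 0.19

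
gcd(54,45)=9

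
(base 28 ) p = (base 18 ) 17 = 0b11001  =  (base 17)18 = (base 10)25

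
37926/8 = 4740 + 3/4 =4740.75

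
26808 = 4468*6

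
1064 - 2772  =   - 1708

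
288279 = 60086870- 59798591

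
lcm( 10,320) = 320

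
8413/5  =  1682 + 3/5 = 1682.60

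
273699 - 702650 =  - 428951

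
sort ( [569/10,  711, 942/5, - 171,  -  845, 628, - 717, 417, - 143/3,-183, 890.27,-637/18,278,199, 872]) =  [ - 845,-717, - 183,-171, - 143/3, - 637/18, 569/10, 942/5 , 199,278,417,628,711,872,890.27]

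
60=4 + 56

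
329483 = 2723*121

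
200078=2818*71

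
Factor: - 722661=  - 3^1 *139^1*1733^1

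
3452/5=690 + 2/5   =  690.40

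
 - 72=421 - 493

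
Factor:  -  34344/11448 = - 3 = - 3^1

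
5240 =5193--47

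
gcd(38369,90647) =1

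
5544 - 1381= 4163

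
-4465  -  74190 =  - 78655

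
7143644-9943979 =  - 2800335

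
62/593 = 62/593 = 0.10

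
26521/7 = 26521/7=3788.71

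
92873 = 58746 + 34127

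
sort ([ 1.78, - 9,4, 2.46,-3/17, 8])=[ - 9, - 3/17,1.78,2.46, 4,8 ]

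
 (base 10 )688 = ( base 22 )196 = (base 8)1260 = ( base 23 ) 16L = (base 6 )3104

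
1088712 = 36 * 30242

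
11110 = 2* 5555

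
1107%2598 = 1107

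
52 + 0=52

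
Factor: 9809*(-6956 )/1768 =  - 1003403/26 = - 2^( -1 )*13^( - 1 )*37^1*47^1*577^1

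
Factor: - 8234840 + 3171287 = -3^4 * 11^1*5683^1  =  - 5063553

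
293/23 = 293/23 = 12.74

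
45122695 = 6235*7237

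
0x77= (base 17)70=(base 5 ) 434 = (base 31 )3q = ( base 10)119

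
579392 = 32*18106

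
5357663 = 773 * 6931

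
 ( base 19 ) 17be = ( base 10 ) 9609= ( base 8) 22611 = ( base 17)1g44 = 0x2589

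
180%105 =75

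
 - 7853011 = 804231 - 8657242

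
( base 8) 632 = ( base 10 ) 410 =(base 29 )e4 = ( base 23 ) hj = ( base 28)EI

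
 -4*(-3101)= 12404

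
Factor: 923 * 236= 2^2*13^1 *59^1 * 71^1 = 217828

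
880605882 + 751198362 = 1631804244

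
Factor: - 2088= - 2^3*3^2*29^1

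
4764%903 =249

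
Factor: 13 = 13^1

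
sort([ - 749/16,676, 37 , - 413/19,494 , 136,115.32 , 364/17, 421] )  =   [ - 749/16, - 413/19,364/17, 37, 115.32, 136, 421, 494, 676] 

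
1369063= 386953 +982110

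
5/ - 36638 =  - 5/36638 =- 0.00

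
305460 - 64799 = 240661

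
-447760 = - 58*7720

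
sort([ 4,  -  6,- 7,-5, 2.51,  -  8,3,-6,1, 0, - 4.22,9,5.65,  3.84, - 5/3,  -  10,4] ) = [  -  10, - 8, - 7, - 6,-6,-5, - 4.22,-5/3, 0,1,2.51,  3,3.84 , 4, 4 , 5.65,9] 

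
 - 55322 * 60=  - 3319320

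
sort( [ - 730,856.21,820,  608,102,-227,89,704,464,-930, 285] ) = [ - 930, - 730,- 227,89, 102,  285,464,608, 704,820,856.21]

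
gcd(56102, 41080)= 2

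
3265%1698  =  1567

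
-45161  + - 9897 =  - 55058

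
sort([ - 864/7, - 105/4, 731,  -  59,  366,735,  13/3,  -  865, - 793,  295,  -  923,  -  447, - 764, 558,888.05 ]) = [ - 923,  -  865, - 793,  -  764,  -  447, - 864/7, - 59,- 105/4,  13/3,295,366, 558,731, 735, 888.05]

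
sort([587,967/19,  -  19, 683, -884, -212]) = [-884 , - 212, - 19,967/19,587,683 ]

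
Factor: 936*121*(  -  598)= - 2^4*3^2*11^2*13^2*23^1 = - 67727088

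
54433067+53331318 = 107764385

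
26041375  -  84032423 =-57991048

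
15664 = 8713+6951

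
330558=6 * 55093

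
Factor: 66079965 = 3^1*5^1*7^1 * 37^1 * 73^1*233^1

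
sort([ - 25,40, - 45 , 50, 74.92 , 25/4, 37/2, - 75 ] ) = [ - 75, - 45, - 25, 25/4,37/2,  40,  50,74.92 ] 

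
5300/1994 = 2 + 656/997 = 2.66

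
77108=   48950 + 28158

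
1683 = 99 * 17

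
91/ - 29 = - 91/29 = - 3.14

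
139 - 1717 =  - 1578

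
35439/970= 35439/970 = 36.54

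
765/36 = 21+ 1/4= 21.25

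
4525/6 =754 + 1/6 = 754.17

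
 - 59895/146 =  - 411 + 111/146 =- 410.24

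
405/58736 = 405/58736 = 0.01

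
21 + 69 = 90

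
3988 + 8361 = 12349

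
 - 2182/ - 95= 2182/95 = 22.97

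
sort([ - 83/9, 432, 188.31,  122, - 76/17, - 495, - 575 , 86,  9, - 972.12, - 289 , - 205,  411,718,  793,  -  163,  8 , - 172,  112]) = [-972.12, - 575, - 495, - 289, - 205,  -  172, - 163, - 83/9, - 76/17,8, 9,86 , 112,  122,188.31, 411 , 432,  718,793] 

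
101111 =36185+64926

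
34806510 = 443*78570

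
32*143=4576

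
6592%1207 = 557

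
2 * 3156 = 6312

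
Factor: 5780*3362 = 19432360 = 2^3*5^1*17^2 * 41^2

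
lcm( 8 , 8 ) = 8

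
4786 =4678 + 108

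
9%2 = 1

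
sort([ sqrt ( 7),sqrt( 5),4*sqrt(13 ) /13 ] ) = [4*sqrt(13)/13,sqrt( 5),sqrt(7)]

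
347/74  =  4  +  51/74 = 4.69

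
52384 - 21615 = 30769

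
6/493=6/493 = 0.01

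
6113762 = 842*7261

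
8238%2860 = 2518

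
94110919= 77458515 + 16652404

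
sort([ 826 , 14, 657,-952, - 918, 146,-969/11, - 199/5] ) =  [ - 952 , - 918, - 969/11 ,-199/5,14,146, 657,  826 ] 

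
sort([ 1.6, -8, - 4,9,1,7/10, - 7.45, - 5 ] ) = [ - 8 , - 7.45, - 5,  -  4,7/10,1,  1.6,9] 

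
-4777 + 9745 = 4968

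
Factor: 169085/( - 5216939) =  -5^1*13^(  -  1 )*4831^1 * 57329^( - 1) = - 24155/745277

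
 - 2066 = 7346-9412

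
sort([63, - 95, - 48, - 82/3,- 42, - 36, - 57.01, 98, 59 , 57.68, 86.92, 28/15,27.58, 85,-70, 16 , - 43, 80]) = [ - 95,-70, - 57.01, - 48, - 43, - 42 , - 36, - 82/3,28/15, 16,27.58, 57.68,59 , 63, 80, 85,86.92,98 ]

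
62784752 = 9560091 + 53224661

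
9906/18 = 550 + 1/3 = 550.33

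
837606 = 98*8547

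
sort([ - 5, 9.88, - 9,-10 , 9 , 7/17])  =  [ - 10 , - 9, - 5 , 7/17, 9, 9.88]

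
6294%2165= 1964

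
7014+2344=9358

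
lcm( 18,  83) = 1494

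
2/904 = 1/452 = 0.00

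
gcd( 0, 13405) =13405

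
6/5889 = 2/1963 = 0.00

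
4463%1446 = 125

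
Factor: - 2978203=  - 61^1* 48823^1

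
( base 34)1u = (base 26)2C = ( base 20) 34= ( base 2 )1000000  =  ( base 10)64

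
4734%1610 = 1514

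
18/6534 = 1/363 = 0.00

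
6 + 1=7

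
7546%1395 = 571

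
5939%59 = 39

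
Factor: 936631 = 359^1*2609^1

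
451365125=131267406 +320097719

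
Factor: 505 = 5^1*101^1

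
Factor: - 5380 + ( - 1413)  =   - 6793 = - 6793^1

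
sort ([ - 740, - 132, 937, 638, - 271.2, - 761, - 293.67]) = [ - 761, - 740 ,  -  293.67 , - 271.2, - 132 , 638, 937]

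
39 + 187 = 226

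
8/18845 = 8/18845  =  0.00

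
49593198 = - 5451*( - 9098 ) 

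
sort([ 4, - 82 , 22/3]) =[  -  82, 4,22/3]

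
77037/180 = 25679/60  =  427.98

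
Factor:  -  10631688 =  - 2^3*3^1*442987^1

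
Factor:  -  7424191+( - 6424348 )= - 59^1*234721^1  =  -13848539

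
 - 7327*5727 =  - 41961729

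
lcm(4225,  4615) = 299975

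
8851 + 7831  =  16682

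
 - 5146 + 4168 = - 978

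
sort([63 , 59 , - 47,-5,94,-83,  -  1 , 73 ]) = [ - 83,-47, - 5,-1,59,63, 73 , 94 ] 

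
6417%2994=429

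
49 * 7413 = 363237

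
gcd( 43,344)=43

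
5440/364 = 14 + 86/91 =14.95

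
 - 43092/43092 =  - 1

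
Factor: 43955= 5^1*59^1*149^1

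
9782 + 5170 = 14952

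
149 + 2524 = 2673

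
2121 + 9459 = 11580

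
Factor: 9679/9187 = 9187^( - 1)*9679^1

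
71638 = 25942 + 45696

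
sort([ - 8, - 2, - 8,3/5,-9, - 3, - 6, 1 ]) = [ - 9, - 8 ,  -  8, - 6, - 3, - 2,3/5, 1]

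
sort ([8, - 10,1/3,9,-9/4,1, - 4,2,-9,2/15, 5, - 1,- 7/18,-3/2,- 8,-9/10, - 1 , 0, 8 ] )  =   [-10  ,-9, -8, -4,  -  9/4, - 3/2, - 1,-1, - 9/10, - 7/18,0,  2/15,1/3,1,2,5, 8 , 8,9 ]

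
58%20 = 18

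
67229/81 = 67229/81 = 829.99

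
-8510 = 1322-9832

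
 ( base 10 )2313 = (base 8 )4411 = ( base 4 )210021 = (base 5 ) 33223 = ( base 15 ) a43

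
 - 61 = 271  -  332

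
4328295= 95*45561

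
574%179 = 37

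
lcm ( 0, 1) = 0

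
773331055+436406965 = 1209738020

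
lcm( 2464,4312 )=17248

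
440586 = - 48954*(-9)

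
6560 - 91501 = -84941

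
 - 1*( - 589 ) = 589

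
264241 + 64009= 328250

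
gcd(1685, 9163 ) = 1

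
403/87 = 4 + 55/87 = 4.63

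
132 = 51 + 81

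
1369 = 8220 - 6851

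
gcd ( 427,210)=7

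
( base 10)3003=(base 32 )2TR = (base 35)2FS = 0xBBB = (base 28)3N7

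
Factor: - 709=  - 709^1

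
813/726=1 + 29/242 =1.12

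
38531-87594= -49063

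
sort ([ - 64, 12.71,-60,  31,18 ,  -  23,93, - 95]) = [  -  95, - 64,-60, - 23,12.71, 18,31, 93]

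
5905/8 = 5905/8 = 738.12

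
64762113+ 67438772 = 132200885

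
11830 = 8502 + 3328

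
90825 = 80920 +9905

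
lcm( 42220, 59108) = 295540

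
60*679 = 40740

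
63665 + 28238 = 91903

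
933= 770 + 163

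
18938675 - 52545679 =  - 33607004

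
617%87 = 8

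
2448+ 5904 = 8352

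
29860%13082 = 3696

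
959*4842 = 4643478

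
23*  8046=185058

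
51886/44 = 25943/22 = 1179.23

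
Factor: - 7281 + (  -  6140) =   -  13421^1 = -13421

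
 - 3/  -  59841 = 1/19947= 0.00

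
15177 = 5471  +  9706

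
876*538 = 471288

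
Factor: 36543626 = 2^1*7^1*2610259^1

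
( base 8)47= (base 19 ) 21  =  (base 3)1110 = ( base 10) 39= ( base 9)43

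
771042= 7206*107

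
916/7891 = 916/7891 = 0.12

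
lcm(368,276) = 1104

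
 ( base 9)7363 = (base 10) 5403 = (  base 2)1010100011011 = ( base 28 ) 6or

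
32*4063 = 130016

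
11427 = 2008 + 9419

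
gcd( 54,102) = 6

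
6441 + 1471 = 7912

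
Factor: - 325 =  - 5^2 * 13^1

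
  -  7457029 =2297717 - 9754746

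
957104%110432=73648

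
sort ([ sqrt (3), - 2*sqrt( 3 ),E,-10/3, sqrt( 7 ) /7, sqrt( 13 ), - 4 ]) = [ - 4, - 2*sqrt( 3), - 10/3,sqrt( 7 )/7,sqrt (3 ) , E, sqrt( 13)]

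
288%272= 16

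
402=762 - 360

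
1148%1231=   1148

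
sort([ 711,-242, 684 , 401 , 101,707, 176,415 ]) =[-242,  101,176,  401,415,  684,707,711 ] 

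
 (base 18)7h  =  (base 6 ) 355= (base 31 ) 4j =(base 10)143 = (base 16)8F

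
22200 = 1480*15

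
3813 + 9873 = 13686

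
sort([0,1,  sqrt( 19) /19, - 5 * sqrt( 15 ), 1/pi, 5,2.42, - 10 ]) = [ - 5*sqrt (15 ), - 10, 0,sqrt( 19 ) /19, 1/pi,  1, 2.42, 5 ]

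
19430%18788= 642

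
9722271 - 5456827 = 4265444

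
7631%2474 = 209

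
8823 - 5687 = 3136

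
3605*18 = 64890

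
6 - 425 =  - 419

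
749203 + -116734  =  632469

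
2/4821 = 2/4821 = 0.00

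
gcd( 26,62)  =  2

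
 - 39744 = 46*( - 864)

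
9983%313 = 280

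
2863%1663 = 1200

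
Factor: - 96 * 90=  - 8640 = - 2^6*3^3*5^1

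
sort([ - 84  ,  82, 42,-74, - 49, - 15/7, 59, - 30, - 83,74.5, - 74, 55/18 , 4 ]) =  [-84,  -  83 ,-74 , - 74, - 49,-30,-15/7, 55/18, 4, 42, 59,74.5,82 ] 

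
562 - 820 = -258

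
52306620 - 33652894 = 18653726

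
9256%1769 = 411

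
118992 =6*19832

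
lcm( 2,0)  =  0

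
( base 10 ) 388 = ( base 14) 1DA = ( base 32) C4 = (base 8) 604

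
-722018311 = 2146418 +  - 724164729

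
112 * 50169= 5618928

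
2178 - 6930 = - 4752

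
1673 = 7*239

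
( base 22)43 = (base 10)91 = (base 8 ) 133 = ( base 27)3a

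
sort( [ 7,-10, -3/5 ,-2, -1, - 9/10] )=[ - 10,-2,  -  1,-9/10,-3/5,  7 ]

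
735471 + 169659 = 905130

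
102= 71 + 31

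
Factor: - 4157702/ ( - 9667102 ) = 31^( - 1 )*155921^( - 1)*2078851^1 = 2078851/4833551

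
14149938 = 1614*8767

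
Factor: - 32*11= -352= -  2^5*11^1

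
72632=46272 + 26360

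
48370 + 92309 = 140679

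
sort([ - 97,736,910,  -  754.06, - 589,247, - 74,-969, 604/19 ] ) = [ - 969, - 754.06, - 589, - 97, - 74, 604/19,247, 736,910]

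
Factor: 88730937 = 3^3*3286331^1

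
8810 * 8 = 70480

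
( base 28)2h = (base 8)111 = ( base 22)37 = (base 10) 73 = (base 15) 4D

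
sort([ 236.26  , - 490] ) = [  -  490,236.26] 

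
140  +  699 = 839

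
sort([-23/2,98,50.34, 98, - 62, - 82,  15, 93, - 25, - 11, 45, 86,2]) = [ - 82, - 62, - 25, - 23/2, - 11,2,  15,  45, 50.34, 86, 93, 98, 98] 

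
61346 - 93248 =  - 31902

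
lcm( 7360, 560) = 51520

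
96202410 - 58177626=38024784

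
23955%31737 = 23955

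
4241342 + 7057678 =11299020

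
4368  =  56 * 78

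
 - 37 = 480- 517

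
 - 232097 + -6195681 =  - 6427778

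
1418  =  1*1418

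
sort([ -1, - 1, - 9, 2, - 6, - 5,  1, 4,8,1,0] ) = [ - 9, - 6, - 5, - 1, - 1,0,1,1,  2, 4, 8]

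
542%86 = 26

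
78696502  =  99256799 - 20560297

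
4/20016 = 1/5004=   0.00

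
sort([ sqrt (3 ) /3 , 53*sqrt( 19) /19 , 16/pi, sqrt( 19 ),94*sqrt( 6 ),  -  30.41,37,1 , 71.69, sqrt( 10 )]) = [ -30.41,sqrt(3) /3,1,sqrt( 10 ),sqrt( 19 ),16/pi,53*sqrt( 19) /19,37,71.69,94*sqrt( 6)]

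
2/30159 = 2/30159 = 0.00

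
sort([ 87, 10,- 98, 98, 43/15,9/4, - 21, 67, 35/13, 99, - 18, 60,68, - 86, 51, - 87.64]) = [-98, - 87.64, -86,-21,-18, 9/4, 35/13,43/15, 10, 51, 60, 67, 68, 87,98, 99 ] 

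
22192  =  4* 5548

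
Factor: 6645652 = 2^2*13^1*227^1*563^1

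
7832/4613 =7832/4613 = 1.70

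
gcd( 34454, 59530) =2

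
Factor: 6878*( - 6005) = -41302390 = - 2^1*5^1*19^1*181^1*1201^1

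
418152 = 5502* 76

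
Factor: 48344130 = 2^1*3^2*5^1 * 537157^1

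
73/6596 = 73/6596 =0.01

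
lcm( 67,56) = 3752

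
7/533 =7/533 = 0.01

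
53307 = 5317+47990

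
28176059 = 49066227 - 20890168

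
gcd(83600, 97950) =50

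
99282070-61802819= 37479251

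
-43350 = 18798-62148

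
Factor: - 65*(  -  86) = 2^1*5^1*13^1*43^1 = 5590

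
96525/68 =1419 + 33/68 = 1419.49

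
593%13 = 8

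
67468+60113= 127581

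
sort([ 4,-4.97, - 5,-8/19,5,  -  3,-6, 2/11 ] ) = [ - 6, -5, - 4.97 , - 3,  -  8/19,2/11,4,5 ] 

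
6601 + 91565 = 98166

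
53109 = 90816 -37707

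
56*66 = 3696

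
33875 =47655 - 13780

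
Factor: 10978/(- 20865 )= - 2^1*3^ ( - 1)*5^( -1) * 11^1 * 13^( - 1)*107^( - 1)*499^1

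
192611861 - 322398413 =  - 129786552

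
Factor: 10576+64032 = 2^4*4663^1 = 74608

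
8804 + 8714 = 17518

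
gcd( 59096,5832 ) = 8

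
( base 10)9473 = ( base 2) 10010100000001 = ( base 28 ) c29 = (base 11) 7132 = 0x2501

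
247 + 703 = 950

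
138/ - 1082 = -69/541 = - 0.13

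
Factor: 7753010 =2^1* 5^1*313^1*2477^1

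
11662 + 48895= 60557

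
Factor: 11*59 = 11^1*59^1 = 649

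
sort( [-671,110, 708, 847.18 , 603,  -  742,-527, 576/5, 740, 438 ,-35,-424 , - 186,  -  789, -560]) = [ - 789 , - 742,-671,- 560,-527,-424, - 186, - 35,110 , 576/5, 438, 603, 708, 740,847.18]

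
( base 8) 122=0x52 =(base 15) 57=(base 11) 75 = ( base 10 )82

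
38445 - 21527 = 16918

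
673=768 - 95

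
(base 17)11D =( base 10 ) 319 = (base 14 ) 18B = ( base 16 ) 13f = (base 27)bm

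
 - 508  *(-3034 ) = 1541272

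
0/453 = 0= 0.00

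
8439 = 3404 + 5035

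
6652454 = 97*68582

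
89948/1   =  89948 =89948.00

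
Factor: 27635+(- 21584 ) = 3^1*2017^1 = 6051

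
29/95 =29/95 =0.31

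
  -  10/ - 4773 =10/4773 = 0.00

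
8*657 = 5256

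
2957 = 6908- 3951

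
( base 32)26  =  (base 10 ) 70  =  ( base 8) 106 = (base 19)3D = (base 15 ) 4a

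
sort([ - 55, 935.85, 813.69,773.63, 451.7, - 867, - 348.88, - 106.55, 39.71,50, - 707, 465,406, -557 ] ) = [ - 867, - 707,-557, - 348.88, - 106.55, - 55, 39.71, 50, 406, 451.7,465 , 773.63, 813.69, 935.85] 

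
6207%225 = 132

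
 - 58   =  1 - 59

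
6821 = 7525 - 704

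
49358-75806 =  - 26448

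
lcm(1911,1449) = 131859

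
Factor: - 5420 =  - 2^2 * 5^1*271^1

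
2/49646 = 1/24823=0.00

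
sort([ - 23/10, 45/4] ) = [-23/10, 45/4]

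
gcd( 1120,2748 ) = 4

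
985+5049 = 6034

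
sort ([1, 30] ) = [ 1, 30] 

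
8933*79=705707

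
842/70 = 421/35 = 12.03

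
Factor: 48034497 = 3^1*7^1*97^1* 23581^1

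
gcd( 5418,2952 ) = 18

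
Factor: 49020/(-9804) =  - 5= - 5^1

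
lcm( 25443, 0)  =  0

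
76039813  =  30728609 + 45311204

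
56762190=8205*6918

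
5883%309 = 12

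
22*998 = 21956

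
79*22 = 1738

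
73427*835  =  61311545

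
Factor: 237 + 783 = 2^2*3^1 * 5^1*17^1 = 1020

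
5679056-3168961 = 2510095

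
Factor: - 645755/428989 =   -  995/661 =-5^1*199^1*661^( - 1 )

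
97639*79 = 7713481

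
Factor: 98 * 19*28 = 52136 = 2^3 * 7^3*19^1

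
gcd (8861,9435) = 1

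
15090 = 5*3018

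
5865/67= 87 + 36/67 =87.54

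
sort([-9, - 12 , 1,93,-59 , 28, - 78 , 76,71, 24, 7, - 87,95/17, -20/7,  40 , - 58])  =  [ - 87 , - 78, - 59,- 58, - 12,- 9,-20/7, 1, 95/17,7, 24 , 28, 40 , 71,76,93 ]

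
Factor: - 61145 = - 5^1 * 7^1*1747^1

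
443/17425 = 443/17425= 0.03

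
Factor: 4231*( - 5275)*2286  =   - 2^1 *3^2*5^2*127^1*211^1*4231^1 =- 51020148150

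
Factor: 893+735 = 2^2 * 11^1*37^1 = 1628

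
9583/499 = 19 + 102/499 = 19.20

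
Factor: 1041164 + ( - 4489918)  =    -  2^1*71^1*149^1*163^1 = -  3448754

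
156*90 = 14040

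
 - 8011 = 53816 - 61827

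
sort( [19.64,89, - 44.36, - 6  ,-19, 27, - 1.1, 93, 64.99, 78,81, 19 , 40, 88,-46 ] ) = [-46,-44.36, - 19, - 6, - 1.1, 19, 19.64,27, 40, 64.99, 78, 81, 88,89, 93] 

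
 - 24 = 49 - 73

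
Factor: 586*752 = 440672 = 2^5*47^1*293^1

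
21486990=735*29234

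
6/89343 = 2/29781 = 0.00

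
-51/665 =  - 51/665 = - 0.08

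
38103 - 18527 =19576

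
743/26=743/26=28.58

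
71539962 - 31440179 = 40099783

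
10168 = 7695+2473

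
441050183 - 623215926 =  - 182165743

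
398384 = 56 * 7114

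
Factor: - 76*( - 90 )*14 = 95760 = 2^4*3^2 * 5^1 * 7^1*19^1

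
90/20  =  4 + 1/2 = 4.50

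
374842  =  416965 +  - 42123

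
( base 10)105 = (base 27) 3o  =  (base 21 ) 50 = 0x69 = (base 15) 70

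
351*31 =10881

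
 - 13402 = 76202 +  - 89604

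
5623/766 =7+261/766= 7.34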